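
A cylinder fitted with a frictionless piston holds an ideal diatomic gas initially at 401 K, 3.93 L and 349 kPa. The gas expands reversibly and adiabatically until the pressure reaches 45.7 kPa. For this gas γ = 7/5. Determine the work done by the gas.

1510 J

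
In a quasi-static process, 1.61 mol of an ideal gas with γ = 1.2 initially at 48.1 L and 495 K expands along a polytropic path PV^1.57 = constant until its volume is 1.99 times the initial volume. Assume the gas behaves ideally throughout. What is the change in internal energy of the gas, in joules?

-10700 J

P₁ = nRT₁/V₁ = 1.61×8.314×495/48.1 = 138 kPa.
Polytropic n=1.57: T₂ = T₁(V₁/V₂)^(n−1) = 495×(0.503)^0.57 = 334 K; P₂ = P₁(V₁/V₂)^n = 46.8 kPa.
For an ideal gas ΔU = nCvΔT with Cv = R/(γ−1) = 41.6 J/(mol·K).
ΔU = 1.61×41.6×(334−495) = -10700 J.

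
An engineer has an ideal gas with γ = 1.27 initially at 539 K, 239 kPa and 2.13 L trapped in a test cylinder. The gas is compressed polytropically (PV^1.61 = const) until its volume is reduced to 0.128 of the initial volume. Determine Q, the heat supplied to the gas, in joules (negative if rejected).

n = P₁V₁/(RT₁) = 239×2.13/(8.314×539) = 0.114 mol.
Polytropic n=1.61: T₂ = T₁(V₁/V₂)^(n−1) = 539×(7.81)^0.61 = 1890 K; P₂ = P₁(V₁/V₂)^n = 6540 kPa.
W = (P₁V₁−P₂V₂)/(n−1) = (239×2.13−6540×0.273)/0.61 = -2090 J.
ΔU = nCvΔT = 0.114×30.8×(1890−539) = 4720 J.
Q = ΔU + W = 2630 J.

2630 J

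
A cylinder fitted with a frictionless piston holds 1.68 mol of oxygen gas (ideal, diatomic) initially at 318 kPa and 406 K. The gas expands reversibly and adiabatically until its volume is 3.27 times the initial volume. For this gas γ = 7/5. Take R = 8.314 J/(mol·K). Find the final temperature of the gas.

253 K

V₁ = nRT₁/P₁ = 1.68×8.314×406/318 = 17.8 L.
Adiabatic: TV^(γ−1) = const ⇒ T₂ = 406×(0.306)^0.400 = 253 K; PV^γ = const ⇒ P₂ = 60.5 kPa.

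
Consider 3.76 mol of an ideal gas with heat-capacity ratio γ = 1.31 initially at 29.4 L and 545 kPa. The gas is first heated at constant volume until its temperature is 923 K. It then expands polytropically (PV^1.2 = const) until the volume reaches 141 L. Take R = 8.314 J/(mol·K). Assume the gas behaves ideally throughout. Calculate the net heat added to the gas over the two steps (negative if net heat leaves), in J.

55200 J

T₁ = P₁V₁/(nR) = 545×29.4/(3.76×8.314) = 513 K.
Step 1 — Isochoric: V stays 29.4 L; P/T = const ⇒ T₂ = 923 K, P₂ = 981 kPa.
W = 0 (no volume change).
ΔU = nCvΔT = 3.76×26.8×(923−513) = 41400 J.
Q = ΔU = 41400 J.
State after step 1: P = 981 kPa, V = 29.4 L, T = 923 K.
Step 2 — Polytropic n=1.2: T₂ = T₁(V₁/V₂)^(n−1) = 923×(0.209)^0.20 = 675 K; P₂ = P₁(V₁/V₂)^n = 150 kPa.
W = (P₁V₁−P₂V₂)/(n−1) = (981×29.4−150×141)/0.20 = 38800 J.
ΔU = nCvΔT = 3.76×26.8×(675−923) = -25100 J.
Q = ΔU + W = 13800 J.
Net over both steps: W = 38800 J, Q = 55200 J, ΔU = 16300 J.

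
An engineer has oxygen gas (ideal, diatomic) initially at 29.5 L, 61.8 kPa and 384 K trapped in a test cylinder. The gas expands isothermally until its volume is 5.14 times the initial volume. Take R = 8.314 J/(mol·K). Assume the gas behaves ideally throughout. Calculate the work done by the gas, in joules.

2980 J

n = P₁V₁/(RT₁) = 61.8×29.5/(8.314×384) = 0.571 mol.
Isothermal: T stays 384 K; PV = const ⇒ V₂ = 152 L, P₂ = 12.0 kPa.
W = nRT ln(V₂/V₁) = 0.571×8.314×384×ln(5.14) = 2980 J.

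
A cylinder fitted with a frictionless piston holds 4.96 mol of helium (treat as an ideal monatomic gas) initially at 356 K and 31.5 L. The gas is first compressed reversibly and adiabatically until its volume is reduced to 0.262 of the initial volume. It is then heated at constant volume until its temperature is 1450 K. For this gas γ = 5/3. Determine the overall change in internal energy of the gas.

67700 J

P₁ = nRT₁/V₁ = 4.96×8.314×356/31.5 = 466 kPa.
Step 1 — Adiabatic: TV^(γ−1) = const ⇒ T₂ = 356×(3.82)^0.667 = 869 K; PV^γ = const ⇒ P₂ = 4340 kPa.
ΔU = nCvΔT = 4.96×12.5×(869−356) = 31800 J.
Q = 0 for an adiabatic process, so W = −ΔU = -31800 J.
State after step 1: P = 4340 kPa, V = 8.25 L, T = 869 K.
Step 2 — Isochoric: V stays 8.25 L; P/T = const ⇒ T₂ = 1450 K, P₂ = 7250 kPa.
W = 0 (no volume change).
ΔU = nCvΔT = 4.96×12.5×(1450−869) = 35900 J.
Q = ΔU = 35900 J.
Net over both steps: W = -31800 J, Q = 35900 J, ΔU = 67700 J.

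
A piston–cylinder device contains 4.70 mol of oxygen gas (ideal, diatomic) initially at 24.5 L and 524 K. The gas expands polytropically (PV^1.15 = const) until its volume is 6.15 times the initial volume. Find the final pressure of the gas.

103 kPa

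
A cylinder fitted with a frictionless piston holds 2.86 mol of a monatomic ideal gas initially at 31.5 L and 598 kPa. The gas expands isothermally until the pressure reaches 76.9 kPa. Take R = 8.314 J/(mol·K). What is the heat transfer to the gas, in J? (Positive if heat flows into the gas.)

T₁ = P₁V₁/(nR) = 598×31.5/(2.86×8.314) = 792 K.
Isothermal: T stays 792 K; PV = const ⇒ V₂ = 245 L, P₂ = 76.9 kPa.
ΔU = 0 (ideal gas, T constant).
W = nRT ln(V₂/V₁) = 2.86×8.314×792×ln(7.78) = 38600 J.
Q = ΔU + W = 38600 J.

38600 J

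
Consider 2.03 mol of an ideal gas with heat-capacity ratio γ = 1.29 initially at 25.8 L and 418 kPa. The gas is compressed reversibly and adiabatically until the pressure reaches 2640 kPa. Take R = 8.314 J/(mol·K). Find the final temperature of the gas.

T₁ = P₁V₁/(nR) = 418×25.8/(2.03×8.314) = 639 K.
Adiabatic: T₂/T₁ = (P₂/P₁)^((γ−1)/γ) ⇒ T₂ = 639×(6.32)^0.225 = 967 K; V₂ = 6.18 L.

967 K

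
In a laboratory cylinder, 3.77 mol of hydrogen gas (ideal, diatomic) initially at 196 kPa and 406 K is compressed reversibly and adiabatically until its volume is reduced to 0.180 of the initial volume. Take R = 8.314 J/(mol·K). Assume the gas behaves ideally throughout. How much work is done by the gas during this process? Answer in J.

V₁ = nRT₁/P₁ = 3.77×8.314×406/196 = 64.9 L.
Adiabatic: TV^(γ−1) = const ⇒ T₂ = 406×(5.56)^0.400 = 806 K; PV^γ = const ⇒ P₂ = 2160 kPa.
ΔU = nCvΔT = 3.77×20.8×(806−406) = 31400 J.
Q = 0 for an adiabatic process, so W = −ΔU = -31400 J.

-31400 J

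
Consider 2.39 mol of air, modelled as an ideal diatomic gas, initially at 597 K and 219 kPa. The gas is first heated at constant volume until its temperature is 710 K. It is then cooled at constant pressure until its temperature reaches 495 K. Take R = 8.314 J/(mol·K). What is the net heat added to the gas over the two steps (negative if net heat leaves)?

V₁ = nRT₁/P₁ = 2.39×8.314×597/219 = 54.2 L.
Step 1 — Isochoric: V stays 54.2 L; P/T = const ⇒ T₂ = 710 K, P₂ = 260 kPa.
W = 0 (no volume change).
ΔU = nCvΔT = 2.39×20.8×(710−597) = 5610 J.
Q = ΔU = 5610 J.
State after step 1: P = 260 kPa, V = 54.2 L, T = 710 K.
Step 2 — Isobaric: P stays 260 kPa; V/T = const ⇒ T₂ = 495 K, V₂ = 37.8 L.
W = PΔV = 260×(37.8−54.2) kPa·L = -4270 J.
ΔU = nCvΔT = 2.39×20.8×(495−710) = -10700 J.
Q = ΔU + W = nCpΔT = -15000 J.
Net over both steps: W = -4270 J, Q = -9340 J, ΔU = -5070 J.

-9340 J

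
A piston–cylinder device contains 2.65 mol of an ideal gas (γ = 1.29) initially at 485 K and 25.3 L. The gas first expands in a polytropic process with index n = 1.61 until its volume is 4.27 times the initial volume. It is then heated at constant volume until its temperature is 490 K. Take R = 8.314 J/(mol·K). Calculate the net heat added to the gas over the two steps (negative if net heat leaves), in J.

10700 J

P₁ = nRT₁/V₁ = 2.65×8.314×485/25.3 = 422 kPa.
Step 1 — Polytropic n=1.61: T₂ = T₁(V₁/V₂)^(n−1) = 485×(0.234)^0.61 = 200 K; P₂ = P₁(V₁/V₂)^n = 40.8 kPa.
W = (P₁V₁−P₂V₂)/(n−1) = (422×25.3−40.8×108)/0.61 = 10300 J.
ΔU = nCvΔT = 2.65×28.7×(200−485) = -21600 J.
Q = ΔU + W = -11400 J.
State after step 1: P = 40.8 kPa, V = 108 L, T = 200 K.
Step 2 — Isochoric: V stays 108 L; P/T = const ⇒ T₂ = 490 K, P₂ = 99.9 kPa.
W = 0 (no volume change).
ΔU = nCvΔT = 2.65×28.7×(490−200) = 22000 J.
Q = ΔU = 22000 J.
Net over both steps: W = 10300 J, Q = 10700 J, ΔU = 380 J.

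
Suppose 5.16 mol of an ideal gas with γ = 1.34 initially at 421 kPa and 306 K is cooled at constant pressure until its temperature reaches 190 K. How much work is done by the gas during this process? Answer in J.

-4980 J

V₁ = nRT₁/P₁ = 5.16×8.314×306/421 = 31.2 L.
Isobaric: P stays 421 kPa; V/T = const ⇒ T₂ = 190 K, V₂ = 19.4 L.
W = PΔV = 421×(19.4−31.2) kPa·L = -4980 J.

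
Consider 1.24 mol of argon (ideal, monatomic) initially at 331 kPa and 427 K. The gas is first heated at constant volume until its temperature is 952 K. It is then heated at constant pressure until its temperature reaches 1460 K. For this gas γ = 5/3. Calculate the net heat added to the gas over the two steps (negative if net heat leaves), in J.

V₁ = nRT₁/P₁ = 1.24×8.314×427/331 = 13.3 L.
Step 1 — Isochoric: V stays 13.3 L; P/T = const ⇒ T₂ = 952 K, P₂ = 738 kPa.
W = 0 (no volume change).
ΔU = nCvΔT = 1.24×12.5×(952−427) = 8120 J.
Q = ΔU = 8120 J.
State after step 1: P = 738 kPa, V = 13.3 L, T = 952 K.
Step 2 — Isobaric: P stays 738 kPa; V/T = const ⇒ T₂ = 1460 K, V₂ = 20.4 L.
W = PΔV = 738×(20.4−13.3) kPa·L = 5240 J.
ΔU = nCvΔT = 1.24×12.5×(1460−952) = 7860 J.
Q = ΔU + W = nCpΔT = 13100 J.
Net over both steps: W = 5240 J, Q = 21200 J, ΔU = 16000 J.

21200 J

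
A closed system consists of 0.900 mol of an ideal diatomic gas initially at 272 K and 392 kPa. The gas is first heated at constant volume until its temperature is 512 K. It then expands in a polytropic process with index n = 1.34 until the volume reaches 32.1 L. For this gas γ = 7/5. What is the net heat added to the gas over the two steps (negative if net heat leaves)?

5270 J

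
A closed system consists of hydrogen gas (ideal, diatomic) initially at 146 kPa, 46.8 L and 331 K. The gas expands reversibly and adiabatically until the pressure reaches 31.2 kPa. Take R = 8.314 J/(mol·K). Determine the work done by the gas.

n = P₁V₁/(RT₁) = 146×46.8/(8.314×331) = 2.48 mol.
Adiabatic: T₂/T₁ = (P₂/P₁)^((γ−1)/γ) ⇒ T₂ = 331×(0.214)^0.286 = 213 K; V₂ = 141 L.
ΔU = nCvΔT = 2.48×20.8×(213−331) = -6090 J.
Q = 0 for an adiabatic process, so W = −ΔU = 6090 J.

6090 J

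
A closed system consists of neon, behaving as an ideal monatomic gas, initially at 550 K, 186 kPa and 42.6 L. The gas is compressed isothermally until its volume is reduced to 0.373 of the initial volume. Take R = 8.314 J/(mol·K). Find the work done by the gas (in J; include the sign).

-7810 J

n = P₁V₁/(RT₁) = 186×42.6/(8.314×550) = 1.73 mol.
Isothermal: T stays 550 K; PV = const ⇒ V₂ = 15.9 L, P₂ = 499 kPa.
W = nRT ln(V₂/V₁) = 1.73×8.314×550×ln(0.373) = -7810 J.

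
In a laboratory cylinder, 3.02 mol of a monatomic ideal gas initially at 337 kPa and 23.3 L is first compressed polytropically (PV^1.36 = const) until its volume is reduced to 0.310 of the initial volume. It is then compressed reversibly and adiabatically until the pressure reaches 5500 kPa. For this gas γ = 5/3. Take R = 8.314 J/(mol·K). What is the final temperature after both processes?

770 K

T₁ = P₁V₁/(nR) = 337×23.3/(3.02×8.314) = 313 K.
Step 1 — Polytropic n=1.36: T₂ = T₁(V₁/V₂)^(n−1) = 313×(3.23)^0.36 = 477 K; P₂ = P₁(V₁/V₂)^n = 1660 kPa.
W = (P₁V₁−P₂V₂)/(n−1) = (337×23.3−1660×7.22)/0.36 = -11400 J.
ΔU = nCvΔT = 3.02×12.5×(477−313) = 6180 J.
Q = ΔU + W = -5260 J.
State after step 1: P = 1660 kPa, V = 7.22 L, T = 477 K.
Step 2 — Adiabatic: T₂/T₁ = (P₂/P₁)^((γ−1)/γ) ⇒ T₂ = 477×(3.32)^0.400 = 770 K; V₂ = 3.52 L.
ΔU = nCvΔT = 3.02×12.5×(770−477) = 11100 J.
Q = 0 for an adiabatic process, so W = −ΔU = -11100 J.
Net over both steps: W = -22500 J, Q = -5260 J, ΔU = 17200 J.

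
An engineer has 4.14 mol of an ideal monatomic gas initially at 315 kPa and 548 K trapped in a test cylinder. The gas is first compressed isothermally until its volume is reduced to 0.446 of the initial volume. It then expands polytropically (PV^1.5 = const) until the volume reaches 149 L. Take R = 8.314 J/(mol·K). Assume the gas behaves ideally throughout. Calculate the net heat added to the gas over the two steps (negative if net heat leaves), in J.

V₁ = nRT₁/P₁ = 4.14×8.314×548/315 = 59.9 L.
Step 1 — Isothermal: T stays 548 K; PV = const ⇒ V₂ = 26.7 L, P₂ = 706 kPa.
ΔU = 0 (ideal gas, T constant).
W = nRT ln(V₂/V₁) = 4.14×8.314×548×ln(0.446) = -15200 J.
Q = ΔU + W = -15200 J.
State after step 1: P = 706 kPa, V = 26.7 L, T = 548 K.
Step 2 — Polytropic n=1.5: T₂ = T₁(V₁/V₂)^(n−1) = 548×(0.179)^0.50 = 232 K; P₂ = P₁(V₁/V₂)^n = 53.6 kPa.
W = (P₁V₁−P₂V₂)/(n−1) = (706×26.7−53.6×149)/0.50 = 21800 J.
ΔU = nCvΔT = 4.14×12.5×(232−548) = -16300 J.
Q = ΔU + W = 5440 J.
Net over both steps: W = 6520 J, Q = -9790 J, ΔU = -16300 J.

-9790 J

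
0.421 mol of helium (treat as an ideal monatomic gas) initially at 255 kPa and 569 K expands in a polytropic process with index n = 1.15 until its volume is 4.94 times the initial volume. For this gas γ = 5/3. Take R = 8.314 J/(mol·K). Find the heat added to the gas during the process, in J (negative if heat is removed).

2190 J

V₁ = nRT₁/P₁ = 0.421×8.314×569/255 = 7.81 L.
Polytropic n=1.15: T₂ = T₁(V₁/V₂)^(n−1) = 569×(0.202)^0.15 = 448 K; P₂ = P₁(V₁/V₂)^n = 40.6 kPa.
W = (P₁V₁−P₂V₂)/(n−1) = (255×7.81−40.6×38.6)/0.15 = 2830 J.
ΔU = nCvΔT = 0.421×12.5×(448−569) = -637 J.
Q = ΔU + W = 2190 J.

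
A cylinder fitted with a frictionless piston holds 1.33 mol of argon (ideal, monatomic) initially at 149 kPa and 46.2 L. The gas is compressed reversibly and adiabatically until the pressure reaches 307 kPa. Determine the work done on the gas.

3460 J

T₁ = P₁V₁/(nR) = 149×46.2/(1.33×8.314) = 623 K.
Adiabatic: T₂/T₁ = (P₂/P₁)^((γ−1)/γ) ⇒ T₂ = 623×(2.06)^0.400 = 831 K; V₂ = 29.9 L.
ΔU = nCvΔT = 1.33×12.5×(831−623) = 3460 J.
Q = 0 for an adiabatic process, so W = −ΔU = -3460 J.
Work done on the gas = −W_by = 3460 J.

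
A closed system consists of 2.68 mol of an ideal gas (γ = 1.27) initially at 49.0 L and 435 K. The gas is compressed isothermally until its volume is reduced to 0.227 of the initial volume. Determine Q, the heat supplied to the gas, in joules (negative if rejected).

P₁ = nRT₁/V₁ = 2.68×8.314×435/49.0 = 198 kPa.
Isothermal: T stays 435 K; PV = const ⇒ V₂ = 11.1 L, P₂ = 871 kPa.
ΔU = 0 (ideal gas, T constant).
W = nRT ln(V₂/V₁) = 2.68×8.314×435×ln(0.227) = -14400 J.
Q = ΔU + W = -14400 J.

-14400 J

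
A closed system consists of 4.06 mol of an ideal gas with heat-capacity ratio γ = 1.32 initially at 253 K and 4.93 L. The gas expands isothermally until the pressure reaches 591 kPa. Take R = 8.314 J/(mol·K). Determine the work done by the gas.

9180 J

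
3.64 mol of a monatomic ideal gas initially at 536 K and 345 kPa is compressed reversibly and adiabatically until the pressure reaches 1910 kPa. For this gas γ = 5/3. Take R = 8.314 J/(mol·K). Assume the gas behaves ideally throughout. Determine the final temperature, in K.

1060 K

V₁ = nRT₁/P₁ = 3.64×8.314×536/345 = 47.0 L.
Adiabatic: T₂/T₁ = (P₂/P₁)^((γ−1)/γ) ⇒ T₂ = 536×(5.54)^0.400 = 1060 K; V₂ = 16.8 L.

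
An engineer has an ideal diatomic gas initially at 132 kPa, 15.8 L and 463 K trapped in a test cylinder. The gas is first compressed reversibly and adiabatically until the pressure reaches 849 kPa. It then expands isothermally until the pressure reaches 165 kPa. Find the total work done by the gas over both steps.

n = P₁V₁/(RT₁) = 132×15.8/(8.314×463) = 0.542 mol.
Step 1 — Adiabatic: T₂/T₁ = (P₂/P₁)^((γ−1)/γ) ⇒ T₂ = 463×(6.43)^0.286 = 788 K; V₂ = 4.18 L.
ΔU = nCvΔT = 0.542×20.8×(788−463) = 3660 J.
Q = 0 for an adiabatic process, so W = −ΔU = -3660 J.
State after step 1: P = 849 kPa, V = 4.18 L, T = 788 K.
Step 2 — Isothermal: T stays 788 K; PV = const ⇒ V₂ = 21.5 L, P₂ = 165 kPa.
ΔU = 0 (ideal gas, T constant).
W = nRT ln(V₂/V₁) = 0.542×8.314×788×ln(5.15) = 5810 J.
Q = ΔU + W = 5810 J.
Net over both steps: W = 2150 J, Q = 5810 J, ΔU = 3660 J.

2150 J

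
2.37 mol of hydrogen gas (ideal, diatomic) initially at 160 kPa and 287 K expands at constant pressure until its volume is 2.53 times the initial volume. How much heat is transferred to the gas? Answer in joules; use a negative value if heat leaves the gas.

V₁ = nRT₁/P₁ = 2.37×8.314×287/160 = 35.3 L.
Isobaric: P stays 160 kPa; V/T = const ⇒ T₂ = 726 K, V₂ = 89.4 L.
W = PΔV = 160×(89.4−35.3) kPa·L = 8650 J.
ΔU = nCvΔT = 2.37×20.8×(726−287) = 21600 J.
Q = ΔU + W = nCpΔT = 30300 J.

30300 J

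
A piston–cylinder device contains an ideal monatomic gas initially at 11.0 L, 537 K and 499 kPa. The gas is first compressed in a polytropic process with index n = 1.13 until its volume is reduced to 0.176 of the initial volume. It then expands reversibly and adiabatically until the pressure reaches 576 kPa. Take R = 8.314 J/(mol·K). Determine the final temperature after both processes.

325 K

n = P₁V₁/(RT₁) = 499×11.0/(8.314×537) = 1.23 mol.
Step 1 — Polytropic n=1.13: T₂ = T₁(V₁/V₂)^(n−1) = 537×(5.68)^0.13 = 673 K; P₂ = P₁(V₁/V₂)^n = 3550 kPa.
W = (P₁V₁−P₂V₂)/(n−1) = (499×11.0−3550×1.94)/0.13 = -10700 J.
ΔU = nCvΔT = 1.23×12.5×(673−537) = 2090 J.
Q = ΔU + W = -8610 J.
State after step 1: P = 3550 kPa, V = 1.94 L, T = 673 K.
Step 2 — Adiabatic: T₂/T₁ = (P₂/P₁)^((γ−1)/γ) ⇒ T₂ = 673×(0.162)^0.400 = 325 K; V₂ = 5.77 L.
ΔU = nCvΔT = 1.23×12.5×(325−673) = -5340 J.
Q = 0 for an adiabatic process, so W = −ΔU = 5340 J.
Net over both steps: W = -5360 J, Q = -8610 J, ΔU = -3250 J.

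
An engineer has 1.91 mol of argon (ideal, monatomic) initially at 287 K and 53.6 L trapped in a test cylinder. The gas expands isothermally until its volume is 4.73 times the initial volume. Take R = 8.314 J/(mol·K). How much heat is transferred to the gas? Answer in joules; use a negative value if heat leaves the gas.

7080 J

P₁ = nRT₁/V₁ = 1.91×8.314×287/53.6 = 85.0 kPa.
Isothermal: T stays 287 K; PV = const ⇒ V₂ = 254 L, P₂ = 18.0 kPa.
ΔU = 0 (ideal gas, T constant).
W = nRT ln(V₂/V₁) = 1.91×8.314×287×ln(4.73) = 7080 J.
Q = ΔU + W = 7080 J.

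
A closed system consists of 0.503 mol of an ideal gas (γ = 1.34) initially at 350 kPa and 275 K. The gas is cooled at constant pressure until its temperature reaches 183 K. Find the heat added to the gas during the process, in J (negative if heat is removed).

-1520 J

V₁ = nRT₁/P₁ = 0.503×8.314×275/350 = 3.29 L.
Isobaric: P stays 350 kPa; V/T = const ⇒ T₂ = 183 K, V₂ = 2.19 L.
W = PΔV = 350×(2.19−3.29) kPa·L = -385 J.
ΔU = nCvΔT = 0.503×24.5×(183−275) = -1130 J.
Q = ΔU + W = nCpΔT = -1520 J.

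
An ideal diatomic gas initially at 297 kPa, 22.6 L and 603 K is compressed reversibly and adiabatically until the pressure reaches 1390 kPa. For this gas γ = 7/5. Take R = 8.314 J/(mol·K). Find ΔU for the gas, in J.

9300 J

n = P₁V₁/(RT₁) = 297×22.6/(8.314×603) = 1.34 mol.
Adiabatic: T₂/T₁ = (P₂/P₁)^((γ−1)/γ) ⇒ T₂ = 603×(4.68)^0.286 = 937 K; V₂ = 7.51 L.
For an ideal gas ΔU = nCvΔT with Cv = (5/2)R = 20.8 J/(mol·K).
ΔU = 1.34×20.8×(937−603) = 9300 J.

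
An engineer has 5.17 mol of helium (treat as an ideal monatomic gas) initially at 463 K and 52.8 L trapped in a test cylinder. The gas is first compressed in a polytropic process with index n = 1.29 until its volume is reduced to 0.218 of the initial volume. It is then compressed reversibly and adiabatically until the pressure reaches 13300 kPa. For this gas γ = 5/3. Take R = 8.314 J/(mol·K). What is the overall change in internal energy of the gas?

P₁ = nRT₁/V₁ = 5.17×8.314×463/52.8 = 377 kPa.
Step 1 — Polytropic n=1.29: T₂ = T₁(V₁/V₂)^(n−1) = 463×(4.59)^0.29 = 720 K; P₂ = P₁(V₁/V₂)^n = 2690 kPa.
W = (P₁V₁−P₂V₂)/(n−1) = (377×52.8−2690×11.5)/0.29 = -38100 J.
ΔU = nCvΔT = 5.17×12.5×(720−463) = 16600 J.
Q = ΔU + W = -21500 J.
State after step 1: P = 2690 kPa, V = 11.5 L, T = 720 K.
Step 2 — Adiabatic: T₂/T₁ = (P₂/P₁)^((γ−1)/γ) ⇒ T₂ = 720×(4.95)^0.400 = 1360 K; V₂ = 4.41 L.
ΔU = nCvΔT = 5.17×12.5×(1360−720) = 41600 J.
Q = 0 for an adiabatic process, so W = −ΔU = -41600 J.
Net over both steps: W = -79700 J, Q = -21500 J, ΔU = 58200 J.

58200 J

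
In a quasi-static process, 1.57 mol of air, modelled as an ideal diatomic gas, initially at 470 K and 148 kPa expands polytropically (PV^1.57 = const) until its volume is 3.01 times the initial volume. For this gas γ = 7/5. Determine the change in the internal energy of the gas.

-7150 J

V₁ = nRT₁/P₁ = 1.57×8.314×470/148 = 41.5 L.
Polytropic n=1.57: T₂ = T₁(V₁/V₂)^(n−1) = 470×(0.332)^0.57 = 251 K; P₂ = P₁(V₁/V₂)^n = 26.2 kPa.
For an ideal gas ΔU = nCvΔT with Cv = (5/2)R = 20.8 J/(mol·K).
ΔU = 1.57×20.8×(251−470) = -7150 J.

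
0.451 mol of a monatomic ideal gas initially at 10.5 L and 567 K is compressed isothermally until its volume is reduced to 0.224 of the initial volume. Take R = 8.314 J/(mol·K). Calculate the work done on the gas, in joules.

3180 J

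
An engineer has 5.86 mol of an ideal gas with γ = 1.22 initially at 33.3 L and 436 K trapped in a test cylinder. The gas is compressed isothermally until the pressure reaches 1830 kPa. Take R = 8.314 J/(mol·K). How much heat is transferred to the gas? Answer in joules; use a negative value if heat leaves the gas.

P₁ = nRT₁/V₁ = 5.86×8.314×436/33.3 = 638 kPa.
Isothermal: T stays 436 K; PV = const ⇒ V₂ = 11.6 L, P₂ = 1830 kPa.
ΔU = 0 (ideal gas, T constant).
W = nRT ln(V₂/V₁) = 5.86×8.314×436×ln(0.349) = -22400 J.
Q = ΔU + W = -22400 J.

-22400 J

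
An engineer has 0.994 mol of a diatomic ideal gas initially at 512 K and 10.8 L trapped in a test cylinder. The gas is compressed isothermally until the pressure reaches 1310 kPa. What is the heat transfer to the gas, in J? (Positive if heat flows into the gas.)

-5110 J

P₁ = nRT₁/V₁ = 0.994×8.314×512/10.8 = 392 kPa.
Isothermal: T stays 512 K; PV = const ⇒ V₂ = 3.23 L, P₂ = 1310 kPa.
ΔU = 0 (ideal gas, T constant).
W = nRT ln(V₂/V₁) = 0.994×8.314×512×ln(0.299) = -5110 J.
Q = ΔU + W = -5110 J.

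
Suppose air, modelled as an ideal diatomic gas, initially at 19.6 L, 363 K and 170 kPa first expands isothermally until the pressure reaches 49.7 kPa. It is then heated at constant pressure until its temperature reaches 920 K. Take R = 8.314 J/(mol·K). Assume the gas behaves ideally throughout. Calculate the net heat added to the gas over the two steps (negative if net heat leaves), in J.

n = P₁V₁/(RT₁) = 170×19.6/(8.314×363) = 1.10 mol.
Step 1 — Isothermal: T stays 363 K; PV = const ⇒ V₂ = 67.0 L, P₂ = 49.7 kPa.
ΔU = 0 (ideal gas, T constant).
W = nRT ln(V₂/V₁) = 1.10×8.314×363×ln(3.42) = 4100 J.
Q = ΔU + W = 4100 J.
State after step 1: P = 49.7 kPa, V = 67.0 L, T = 363 K.
Step 2 — Isobaric: P stays 49.7 kPa; V/T = const ⇒ T₂ = 920 K, V₂ = 170 L.
W = PΔV = 49.7×(170−67.0) kPa·L = 5110 J.
ΔU = nCvΔT = 1.10×20.8×(920−363) = 12800 J.
Q = ΔU + W = nCpΔT = 17900 J.
Net over both steps: W = 9210 J, Q = 22000 J, ΔU = 12800 J.

22000 J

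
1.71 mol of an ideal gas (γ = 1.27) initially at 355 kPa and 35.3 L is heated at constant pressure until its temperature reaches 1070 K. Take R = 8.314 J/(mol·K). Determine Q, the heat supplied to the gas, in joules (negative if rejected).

T₁ = P₁V₁/(nR) = 355×35.3/(1.71×8.314) = 881 K.
Isobaric: P stays 355 kPa; V/T = const ⇒ T₂ = 1070 K, V₂ = 42.9 L.
W = PΔV = 355×(42.9−35.3) kPa·L = 2680 J.
ΔU = nCvΔT = 1.71×30.8×(1070−881) = 9930 J.
Q = ΔU + W = nCpΔT = 12600 J.

12600 J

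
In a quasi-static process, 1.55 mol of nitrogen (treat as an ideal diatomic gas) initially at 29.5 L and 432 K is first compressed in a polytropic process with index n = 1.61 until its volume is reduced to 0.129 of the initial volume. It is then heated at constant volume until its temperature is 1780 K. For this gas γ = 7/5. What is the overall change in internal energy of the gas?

P₁ = nRT₁/V₁ = 1.55×8.314×432/29.5 = 189 kPa.
Step 1 — Polytropic n=1.61: T₂ = T₁(V₁/V₂)^(n−1) = 432×(7.75)^0.61 = 1510 K; P₂ = P₁(V₁/V₂)^n = 5100 kPa.
W = (P₁V₁−P₂V₂)/(n−1) = (189×29.5−5100×3.81)/0.61 = -22700 J.
ΔU = nCvΔT = 1.55×20.8×(1510−432) = 34600 J.
Q = ΔU + W = 11900 J.
State after step 1: P = 5100 kPa, V = 3.81 L, T = 1510 K.
Step 2 — Isochoric: V stays 3.81 L; P/T = const ⇒ T₂ = 1780 K, P₂ = 6030 kPa.
W = 0 (no volume change).
ΔU = nCvΔT = 1.55×20.8×(1780−1510) = 8810 J.
Q = ΔU = 8810 J.
Net over both steps: W = -22700 J, Q = 20700 J, ΔU = 43400 J.

43400 J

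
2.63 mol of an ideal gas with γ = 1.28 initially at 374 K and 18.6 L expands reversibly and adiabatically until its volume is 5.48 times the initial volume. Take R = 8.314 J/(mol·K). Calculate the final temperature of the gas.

P₁ = nRT₁/V₁ = 2.63×8.314×374/18.6 = 440 kPa.
Adiabatic: TV^(γ−1) = const ⇒ T₂ = 374×(0.182)^0.280 = 232 K; PV^γ = const ⇒ P₂ = 49.8 kPa.

232 K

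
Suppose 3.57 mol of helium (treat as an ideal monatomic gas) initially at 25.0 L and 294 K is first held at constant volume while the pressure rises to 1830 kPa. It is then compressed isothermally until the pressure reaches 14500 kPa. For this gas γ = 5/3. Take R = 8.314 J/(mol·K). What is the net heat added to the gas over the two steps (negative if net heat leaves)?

P₁ = nRT₁/V₁ = 3.57×8.314×294/25.0 = 349 kPa.
Step 1 — Isochoric: V stays 25.0 L; P/T = const ⇒ T₂ = 1540 K, P₂ = 1830 kPa.
W = 0 (no volume change).
ΔU = nCvΔT = 3.57×12.5×(1540−294) = 55500 J.
Q = ΔU = 55500 J.
State after step 1: P = 1830 kPa, V = 25.0 L, T = 1540 K.
Step 2 — Isothermal: T stays 1540 K; PV = const ⇒ V₂ = 3.16 L, P₂ = 14500 kPa.
ΔU = 0 (ideal gas, T constant).
W = nRT ln(V₂/V₁) = 3.57×8.314×1540×ln(0.126) = -94700 J.
Q = ΔU + W = -94700 J.
Net over both steps: W = -94700 J, Q = -39200 J, ΔU = 55500 J.

-39200 J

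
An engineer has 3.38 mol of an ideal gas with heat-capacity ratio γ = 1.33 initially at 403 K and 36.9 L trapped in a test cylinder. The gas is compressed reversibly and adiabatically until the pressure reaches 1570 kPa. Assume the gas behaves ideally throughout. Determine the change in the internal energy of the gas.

17100 J

P₁ = nRT₁/V₁ = 3.38×8.314×403/36.9 = 307 kPa.
Adiabatic: T₂/T₁ = (P₂/P₁)^((γ−1)/γ) ⇒ T₂ = 403×(5.12)^0.248 = 604 K; V₂ = 10.8 L.
For an ideal gas ΔU = nCvΔT with Cv = R/(γ−1) = 25.2 J/(mol·K).
ΔU = 3.38×25.2×(604−403) = 17100 J.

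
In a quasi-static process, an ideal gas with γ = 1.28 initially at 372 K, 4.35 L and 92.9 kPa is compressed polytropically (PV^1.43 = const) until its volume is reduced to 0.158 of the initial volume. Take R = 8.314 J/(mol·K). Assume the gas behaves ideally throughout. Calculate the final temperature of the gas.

822 K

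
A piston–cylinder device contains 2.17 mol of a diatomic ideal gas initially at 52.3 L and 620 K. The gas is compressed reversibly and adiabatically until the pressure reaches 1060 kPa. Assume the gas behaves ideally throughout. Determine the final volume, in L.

16.7 L

P₁ = nRT₁/V₁ = 2.17×8.314×620/52.3 = 214 kPa.
Adiabatic: T₂/T₁ = (P₂/P₁)^((γ−1)/γ) ⇒ T₂ = 620×(4.96)^0.286 = 980 K; V₂ = 16.7 L.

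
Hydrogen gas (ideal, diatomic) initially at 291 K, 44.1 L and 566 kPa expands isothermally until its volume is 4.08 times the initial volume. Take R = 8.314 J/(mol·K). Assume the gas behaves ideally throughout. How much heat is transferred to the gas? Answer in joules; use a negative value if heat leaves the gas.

35100 J

n = P₁V₁/(RT₁) = 566×44.1/(8.314×291) = 10.3 mol.
Isothermal: T stays 291 K; PV = const ⇒ V₂ = 180 L, P₂ = 139 kPa.
ΔU = 0 (ideal gas, T constant).
W = nRT ln(V₂/V₁) = 10.3×8.314×291×ln(4.08) = 35100 J.
Q = ΔU + W = 35100 J.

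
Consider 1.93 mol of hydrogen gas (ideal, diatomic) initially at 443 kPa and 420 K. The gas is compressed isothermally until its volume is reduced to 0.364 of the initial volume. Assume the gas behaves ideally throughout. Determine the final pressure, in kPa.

V₁ = nRT₁/P₁ = 1.93×8.314×420/443 = 15.2 L.
Isothermal: T stays 420 K; PV = const ⇒ V₂ = 5.54 L, P₂ = 1220 kPa.

1220 kPa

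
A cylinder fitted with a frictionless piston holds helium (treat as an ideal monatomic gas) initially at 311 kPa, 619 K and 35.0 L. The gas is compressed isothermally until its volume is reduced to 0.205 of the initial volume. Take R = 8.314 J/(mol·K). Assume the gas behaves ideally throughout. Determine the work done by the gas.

n = P₁V₁/(RT₁) = 311×35.0/(8.314×619) = 2.12 mol.
Isothermal: T stays 619 K; PV = const ⇒ V₂ = 7.17 L, P₂ = 1520 kPa.
W = nRT ln(V₂/V₁) = 2.12×8.314×619×ln(0.205) = -17200 J.

-17200 J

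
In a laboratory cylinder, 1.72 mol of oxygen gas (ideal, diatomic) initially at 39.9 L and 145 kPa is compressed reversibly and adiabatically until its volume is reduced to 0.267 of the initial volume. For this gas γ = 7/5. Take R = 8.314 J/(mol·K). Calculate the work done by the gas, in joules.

T₁ = P₁V₁/(nR) = 145×39.9/(1.72×8.314) = 405 K.
Adiabatic: TV^(γ−1) = const ⇒ T₂ = 405×(3.75)^0.400 = 686 K; PV^γ = const ⇒ P₂ = 921 kPa.
ΔU = nCvΔT = 1.72×20.8×(686−405) = 10100 J.
Q = 0 for an adiabatic process, so W = −ΔU = -10100 J.

-10100 J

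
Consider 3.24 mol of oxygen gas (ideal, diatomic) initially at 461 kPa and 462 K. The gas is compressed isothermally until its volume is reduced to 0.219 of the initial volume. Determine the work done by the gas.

-18900 J

V₁ = nRT₁/P₁ = 3.24×8.314×462/461 = 27.0 L.
Isothermal: T stays 462 K; PV = const ⇒ V₂ = 5.91 L, P₂ = 2110 kPa.
W = nRT ln(V₂/V₁) = 3.24×8.314×462×ln(0.219) = -18900 J.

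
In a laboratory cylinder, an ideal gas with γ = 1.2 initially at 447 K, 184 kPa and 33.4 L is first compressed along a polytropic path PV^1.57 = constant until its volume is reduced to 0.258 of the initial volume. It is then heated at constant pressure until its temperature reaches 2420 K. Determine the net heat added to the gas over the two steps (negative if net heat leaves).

n = P₁V₁/(RT₁) = 184×33.4/(8.314×447) = 1.65 mol.
Step 1 — Polytropic n=1.57: T₂ = T₁(V₁/V₂)^(n−1) = 447×(3.88)^0.57 = 968 K; P₂ = P₁(V₁/V₂)^n = 1540 kPa.
W = (P₁V₁−P₂V₂)/(n−1) = (184×33.4−1540×8.62)/0.57 = -12600 J.
ΔU = nCvΔT = 1.65×41.6×(968−447) = 35800 J.
Q = ΔU + W = 23200 J.
State after step 1: P = 1540 kPa, V = 8.62 L, T = 968 K.
Step 2 — Isobaric: P stays 1540 kPa; V/T = const ⇒ T₂ = 2420 K, V₂ = 21.6 L.
W = PΔV = 1540×(21.6−8.62) kPa·L = 20000 J.
ΔU = nCvΔT = 1.65×41.6×(2420−968) = 99800 J.
Q = ΔU + W = nCpΔT = 120000 J.
Net over both steps: W = 7410 J, Q = 143000 J, ΔU = 136000 J.

143000 J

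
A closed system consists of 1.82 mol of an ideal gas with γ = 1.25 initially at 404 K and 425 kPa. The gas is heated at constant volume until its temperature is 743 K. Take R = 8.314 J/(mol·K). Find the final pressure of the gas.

782 kPa

V₁ = nRT₁/P₁ = 1.82×8.314×404/425 = 14.4 L.
Isochoric: V stays 14.4 L; P/T = const ⇒ T₂ = 743 K, P₂ = 782 kPa.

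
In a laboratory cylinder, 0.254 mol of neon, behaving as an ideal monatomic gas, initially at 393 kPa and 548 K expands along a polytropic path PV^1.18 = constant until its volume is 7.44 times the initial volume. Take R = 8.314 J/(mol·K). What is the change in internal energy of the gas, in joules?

-526 J

V₁ = nRT₁/P₁ = 0.254×8.314×548/393 = 2.94 L.
Polytropic n=1.18: T₂ = T₁(V₁/V₂)^(n−1) = 548×(0.134)^0.18 = 382 K; P₂ = P₁(V₁/V₂)^n = 36.8 kPa.
For an ideal gas ΔU = nCvΔT with Cv = (3/2)R = 12.5 J/(mol·K).
ΔU = 0.254×12.5×(382−548) = -526 J.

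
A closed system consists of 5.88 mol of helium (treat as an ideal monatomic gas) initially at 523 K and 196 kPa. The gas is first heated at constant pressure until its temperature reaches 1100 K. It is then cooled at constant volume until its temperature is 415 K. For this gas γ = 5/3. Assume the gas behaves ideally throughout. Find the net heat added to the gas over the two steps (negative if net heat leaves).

20300 J

V₁ = nRT₁/P₁ = 5.88×8.314×523/196 = 130 L.
Step 1 — Isobaric: P stays 196 kPa; V/T = const ⇒ T₂ = 1100 K, V₂ = 274 L.
W = PΔV = 196×(274−130) kPa·L = 28200 J.
ΔU = nCvΔT = 5.88×12.5×(1100−523) = 42300 J.
Q = ΔU + W = nCpΔT = 70500 J.
State after step 1: P = 196 kPa, V = 274 L, T = 1100 K.
Step 2 — Isochoric: V stays 274 L; P/T = const ⇒ T₂ = 415 K, P₂ = 73.9 kPa.
W = 0 (no volume change).
ΔU = nCvΔT = 5.88×12.5×(415−1100) = -50200 J.
Q = ΔU = -50200 J.
Net over both steps: W = 28200 J, Q = 20300 J, ΔU = -7920 J.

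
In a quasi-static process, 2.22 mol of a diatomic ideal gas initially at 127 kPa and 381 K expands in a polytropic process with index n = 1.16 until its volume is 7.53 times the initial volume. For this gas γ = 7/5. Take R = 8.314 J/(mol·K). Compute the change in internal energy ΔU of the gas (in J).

V₁ = nRT₁/P₁ = 2.22×8.314×381/127 = 55.4 L.
Polytropic n=1.16: T₂ = T₁(V₁/V₂)^(n−1) = 381×(0.133)^0.16 = 276 K; P₂ = P₁(V₁/V₂)^n = 12.2 kPa.
For an ideal gas ΔU = nCvΔT with Cv = (5/2)R = 20.8 J/(mol·K).
ΔU = 2.22×20.8×(276−381) = -4850 J.

-4850 J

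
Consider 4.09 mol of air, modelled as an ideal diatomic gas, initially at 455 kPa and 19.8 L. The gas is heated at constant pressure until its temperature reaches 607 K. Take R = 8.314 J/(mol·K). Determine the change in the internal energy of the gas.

29100 J

T₁ = P₁V₁/(nR) = 455×19.8/(4.09×8.314) = 265 K.
Isobaric: P stays 455 kPa; V/T = const ⇒ T₂ = 607 K, V₂ = 45.4 L.
For an ideal gas ΔU = nCvΔT with Cv = (5/2)R = 20.8 J/(mol·K).
ΔU = 4.09×20.8×(607−265) = 29100 J.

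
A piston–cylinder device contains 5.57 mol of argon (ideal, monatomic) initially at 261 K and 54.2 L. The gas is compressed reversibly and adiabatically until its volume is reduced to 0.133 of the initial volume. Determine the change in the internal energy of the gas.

51500 J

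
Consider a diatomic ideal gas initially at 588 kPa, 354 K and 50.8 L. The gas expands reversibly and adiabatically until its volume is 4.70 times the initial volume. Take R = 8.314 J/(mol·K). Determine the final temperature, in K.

Adiabatic: TV^(γ−1) = const ⇒ T₂ = 354×(0.213)^0.400 = 191 K; PV^γ = const ⇒ P₂ = 67.4 kPa.

191 K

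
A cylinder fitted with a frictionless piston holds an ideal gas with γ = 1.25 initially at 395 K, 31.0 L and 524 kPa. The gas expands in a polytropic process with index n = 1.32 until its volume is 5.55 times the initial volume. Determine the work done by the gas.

n = P₁V₁/(RT₁) = 524×31.0/(8.314×395) = 4.95 mol.
Polytropic n=1.32: T₂ = T₁(V₁/V₂)^(n−1) = 395×(0.180)^0.32 = 228 K; P₂ = P₁(V₁/V₂)^n = 54.6 kPa.
W = (P₁V₁−P₂V₂)/(n−1) = (524×31.0−54.6×172)/0.32 = 21400 J.

21400 J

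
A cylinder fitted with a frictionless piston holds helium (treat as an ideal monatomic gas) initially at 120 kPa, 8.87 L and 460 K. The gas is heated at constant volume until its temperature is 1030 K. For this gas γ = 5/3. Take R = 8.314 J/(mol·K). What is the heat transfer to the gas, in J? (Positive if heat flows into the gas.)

n = P₁V₁/(RT₁) = 120×8.87/(8.314×460) = 0.278 mol.
Isochoric: V stays 8.87 L; P/T = const ⇒ T₂ = 1030 K, P₂ = 269 kPa.
W = 0 (no volume change).
ΔU = nCvΔT = 0.278×12.5×(1030−460) = 1980 J.
Q = ΔU = 1980 J.

1980 J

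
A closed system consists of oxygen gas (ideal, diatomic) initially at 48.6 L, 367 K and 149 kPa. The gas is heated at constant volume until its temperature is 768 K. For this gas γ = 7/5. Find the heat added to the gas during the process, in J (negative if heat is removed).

n = P₁V₁/(RT₁) = 149×48.6/(8.314×367) = 2.37 mol.
Isochoric: V stays 48.6 L; P/T = const ⇒ T₂ = 768 K, P₂ = 312 kPa.
W = 0 (no volume change).
ΔU = nCvΔT = 2.37×20.8×(768−367) = 19800 J.
Q = ΔU = 19800 J.

19800 J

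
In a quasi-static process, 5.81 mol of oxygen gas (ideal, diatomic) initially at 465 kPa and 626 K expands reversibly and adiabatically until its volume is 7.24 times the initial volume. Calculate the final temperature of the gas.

V₁ = nRT₁/P₁ = 5.81×8.314×626/465 = 65.0 L.
Adiabatic: TV^(γ−1) = const ⇒ T₂ = 626×(0.138)^0.400 = 284 K; PV^γ = const ⇒ P₂ = 29.1 kPa.

284 K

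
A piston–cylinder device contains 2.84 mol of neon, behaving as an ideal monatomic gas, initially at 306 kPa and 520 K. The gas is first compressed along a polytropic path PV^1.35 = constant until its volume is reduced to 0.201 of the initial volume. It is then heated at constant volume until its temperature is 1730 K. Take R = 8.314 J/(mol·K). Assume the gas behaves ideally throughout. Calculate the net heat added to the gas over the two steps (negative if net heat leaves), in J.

V₁ = nRT₁/P₁ = 2.84×8.314×520/306 = 40.1 L.
Step 1 — Polytropic n=1.35: T₂ = T₁(V₁/V₂)^(n−1) = 520×(4.98)^0.35 = 912 K; P₂ = P₁(V₁/V₂)^n = 2670 kPa.
W = (P₁V₁−P₂V₂)/(n−1) = (306×40.1−2670×8.07)/0.35 = -26400 J.
ΔU = nCvΔT = 2.84×12.5×(912−520) = 13900 J.
Q = ΔU + W = -12600 J.
State after step 1: P = 2670 kPa, V = 8.07 L, T = 912 K.
Step 2 — Isochoric: V stays 8.07 L; P/T = const ⇒ T₂ = 1730 K, P₂ = 5060 kPa.
W = 0 (no volume change).
ΔU = nCvΔT = 2.84×12.5×(1730−912) = 29000 J.
Q = ΔU = 29000 J.
Net over both steps: W = -26400 J, Q = 16400 J, ΔU = 42900 J.

16400 J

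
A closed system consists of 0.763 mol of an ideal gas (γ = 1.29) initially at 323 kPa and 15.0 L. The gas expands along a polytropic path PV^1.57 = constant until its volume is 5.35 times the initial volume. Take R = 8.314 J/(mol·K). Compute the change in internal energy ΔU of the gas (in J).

T₁ = P₁V₁/(nR) = 323×15.0/(0.763×8.314) = 764 K.
Polytropic n=1.57: T₂ = T₁(V₁/V₂)^(n−1) = 764×(0.187)^0.57 = 294 K; P₂ = P₁(V₁/V₂)^n = 23.2 kPa.
For an ideal gas ΔU = nCvΔT with Cv = R/(γ−1) = 28.7 J/(mol·K).
ΔU = 0.763×28.7×(294−764) = -10300 J.

-10300 J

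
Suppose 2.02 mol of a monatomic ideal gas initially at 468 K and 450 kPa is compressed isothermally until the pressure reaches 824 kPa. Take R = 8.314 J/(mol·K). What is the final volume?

9.54 L

V₁ = nRT₁/P₁ = 2.02×8.314×468/450 = 17.5 L.
Isothermal: T stays 468 K; PV = const ⇒ V₂ = 9.54 L, P₂ = 824 kPa.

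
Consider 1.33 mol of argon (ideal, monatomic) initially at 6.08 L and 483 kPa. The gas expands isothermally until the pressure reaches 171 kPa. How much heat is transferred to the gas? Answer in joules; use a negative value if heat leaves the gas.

T₁ = P₁V₁/(nR) = 483×6.08/(1.33×8.314) = 266 K.
Isothermal: T stays 266 K; PV = const ⇒ V₂ = 17.2 L, P₂ = 171 kPa.
ΔU = 0 (ideal gas, T constant).
W = nRT ln(V₂/V₁) = 1.33×8.314×266×ln(2.82) = 3050 J.
Q = ΔU + W = 3050 J.

3050 J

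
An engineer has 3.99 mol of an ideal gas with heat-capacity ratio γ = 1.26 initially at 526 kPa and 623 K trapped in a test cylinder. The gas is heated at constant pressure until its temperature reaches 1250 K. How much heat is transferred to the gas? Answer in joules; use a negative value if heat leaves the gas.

V₁ = nRT₁/P₁ = 3.99×8.314×623/526 = 39.3 L.
Isobaric: P stays 526 kPa; V/T = const ⇒ T₂ = 1250 K, V₂ = 78.8 L.
W = PΔV = 526×(78.8−39.3) kPa·L = 20800 J.
ΔU = nCvΔT = 3.99×32.0×(1250−623) = 80000 J.
Q = ΔU + W = nCpΔT = 101000 J.

101000 J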